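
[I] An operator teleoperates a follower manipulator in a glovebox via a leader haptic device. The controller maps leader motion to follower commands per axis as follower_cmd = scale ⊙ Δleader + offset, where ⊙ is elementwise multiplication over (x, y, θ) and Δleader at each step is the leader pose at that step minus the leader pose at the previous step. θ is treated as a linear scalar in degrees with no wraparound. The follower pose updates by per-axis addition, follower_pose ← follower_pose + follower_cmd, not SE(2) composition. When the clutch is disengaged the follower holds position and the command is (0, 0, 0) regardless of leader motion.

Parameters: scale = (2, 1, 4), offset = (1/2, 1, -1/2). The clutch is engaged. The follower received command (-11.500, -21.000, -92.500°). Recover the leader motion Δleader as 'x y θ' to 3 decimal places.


-6.000 -22.000 -23.000

axis x: (-11.500 − 1/2) / (2) = -6.000
axis y: (-21.000 − 1) / (1) = -22.000
axis θ: (-92.500 − -1/2) / (4) = -23.000


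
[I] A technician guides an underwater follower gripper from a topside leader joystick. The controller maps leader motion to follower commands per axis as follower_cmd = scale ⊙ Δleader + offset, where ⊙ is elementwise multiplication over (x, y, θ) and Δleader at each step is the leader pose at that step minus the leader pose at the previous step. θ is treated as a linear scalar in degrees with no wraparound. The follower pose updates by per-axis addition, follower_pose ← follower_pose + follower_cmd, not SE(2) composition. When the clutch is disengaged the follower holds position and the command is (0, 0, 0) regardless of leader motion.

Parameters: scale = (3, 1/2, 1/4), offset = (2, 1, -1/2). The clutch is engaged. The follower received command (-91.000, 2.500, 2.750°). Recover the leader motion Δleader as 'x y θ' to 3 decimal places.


axis x: (-91.000 − 2) / (3) = -31.000
axis y: (2.500 − 1) / (1/2) = 3.000
axis θ: (2.750 − -1/2) / (1/4) = 13.000

-31.000 3.000 13.000


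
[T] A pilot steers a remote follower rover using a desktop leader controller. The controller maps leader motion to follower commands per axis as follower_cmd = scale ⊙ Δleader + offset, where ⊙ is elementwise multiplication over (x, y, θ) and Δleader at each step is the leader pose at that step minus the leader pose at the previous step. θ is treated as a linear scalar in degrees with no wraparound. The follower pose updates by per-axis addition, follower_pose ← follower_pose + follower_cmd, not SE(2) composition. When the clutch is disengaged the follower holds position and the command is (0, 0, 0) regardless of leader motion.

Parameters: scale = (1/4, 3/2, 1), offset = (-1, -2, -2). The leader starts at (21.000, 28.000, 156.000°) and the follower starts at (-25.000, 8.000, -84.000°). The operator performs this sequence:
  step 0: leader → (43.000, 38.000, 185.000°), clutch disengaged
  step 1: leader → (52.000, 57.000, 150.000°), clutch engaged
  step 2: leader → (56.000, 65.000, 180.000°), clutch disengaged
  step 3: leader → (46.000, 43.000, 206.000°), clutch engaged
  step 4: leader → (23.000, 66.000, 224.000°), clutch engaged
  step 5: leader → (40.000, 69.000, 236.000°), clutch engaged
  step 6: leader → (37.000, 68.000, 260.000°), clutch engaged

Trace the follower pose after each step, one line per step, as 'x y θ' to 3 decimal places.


step 0: Δleader=(22.000, 10.000, 29.000°), disengaged; cmd=(0,0,0) → follower holds at (-25.000, 8.000, -84.000°)
step 1: Δleader=(9.000, 19.000, -35.000°), engaged; cmd=(1.250, 26.500, -37.000°) → follower=(-23.750, 34.500, -121.000°)
step 2: Δleader=(4.000, 8.000, 30.000°), disengaged; cmd=(0,0,0) → follower holds at (-23.750, 34.500, -121.000°)
step 3: Δleader=(-10.000, -22.000, 26.000°), engaged; cmd=(-3.500, -35.000, 24.000°) → follower=(-27.250, -0.500, -97.000°)
step 4: Δleader=(-23.000, 23.000, 18.000°), engaged; cmd=(-6.750, 32.500, 16.000°) → follower=(-34.000, 32.000, -81.000°)
step 5: Δleader=(17.000, 3.000, 12.000°), engaged; cmd=(3.250, 2.500, 10.000°) → follower=(-30.750, 34.500, -71.000°)
step 6: Δleader=(-3.000, -1.000, 24.000°), engaged; cmd=(-1.750, -3.500, 22.000°) → follower=(-32.500, 31.000, -49.000°)

-25.000 8.000 -84.000
-23.750 34.500 -121.000
-23.750 34.500 -121.000
-27.250 -0.500 -97.000
-34.000 32.000 -81.000
-30.750 34.500 -71.000
-32.500 31.000 -49.000


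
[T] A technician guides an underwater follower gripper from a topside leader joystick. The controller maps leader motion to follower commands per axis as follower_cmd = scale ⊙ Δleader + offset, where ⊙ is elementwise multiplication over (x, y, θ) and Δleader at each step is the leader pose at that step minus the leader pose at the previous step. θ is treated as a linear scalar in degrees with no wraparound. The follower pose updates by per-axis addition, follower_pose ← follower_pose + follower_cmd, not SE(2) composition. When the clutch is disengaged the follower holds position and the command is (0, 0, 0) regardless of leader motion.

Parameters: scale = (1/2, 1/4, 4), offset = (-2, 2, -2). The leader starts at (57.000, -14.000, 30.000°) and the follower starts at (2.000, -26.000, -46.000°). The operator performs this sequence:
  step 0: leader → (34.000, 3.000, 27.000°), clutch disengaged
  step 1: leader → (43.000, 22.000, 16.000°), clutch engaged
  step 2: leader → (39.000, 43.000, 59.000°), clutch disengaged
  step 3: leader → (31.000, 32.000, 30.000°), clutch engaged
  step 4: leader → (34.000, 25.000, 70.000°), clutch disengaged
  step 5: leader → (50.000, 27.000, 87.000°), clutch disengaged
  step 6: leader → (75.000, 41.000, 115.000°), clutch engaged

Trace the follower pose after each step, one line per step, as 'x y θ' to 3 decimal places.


2.000 -26.000 -46.000
4.500 -19.250 -92.000
4.500 -19.250 -92.000
-1.500 -20.000 -210.000
-1.500 -20.000 -210.000
-1.500 -20.000 -210.000
9.000 -14.500 -100.000

step 0: Δleader=(-23.000, 17.000, -3.000°), disengaged; cmd=(0,0,0) → follower holds at (2.000, -26.000, -46.000°)
step 1: Δleader=(9.000, 19.000, -11.000°), engaged; cmd=(2.500, 6.750, -46.000°) → follower=(4.500, -19.250, -92.000°)
step 2: Δleader=(-4.000, 21.000, 43.000°), disengaged; cmd=(0,0,0) → follower holds at (4.500, -19.250, -92.000°)
step 3: Δleader=(-8.000, -11.000, -29.000°), engaged; cmd=(-6.000, -0.750, -118.000°) → follower=(-1.500, -20.000, -210.000°)
step 4: Δleader=(3.000, -7.000, 40.000°), disengaged; cmd=(0,0,0) → follower holds at (-1.500, -20.000, -210.000°)
step 5: Δleader=(16.000, 2.000, 17.000°), disengaged; cmd=(0,0,0) → follower holds at (-1.500, -20.000, -210.000°)
step 6: Δleader=(25.000, 14.000, 28.000°), engaged; cmd=(10.500, 5.500, 110.000°) → follower=(9.000, -14.500, -100.000°)


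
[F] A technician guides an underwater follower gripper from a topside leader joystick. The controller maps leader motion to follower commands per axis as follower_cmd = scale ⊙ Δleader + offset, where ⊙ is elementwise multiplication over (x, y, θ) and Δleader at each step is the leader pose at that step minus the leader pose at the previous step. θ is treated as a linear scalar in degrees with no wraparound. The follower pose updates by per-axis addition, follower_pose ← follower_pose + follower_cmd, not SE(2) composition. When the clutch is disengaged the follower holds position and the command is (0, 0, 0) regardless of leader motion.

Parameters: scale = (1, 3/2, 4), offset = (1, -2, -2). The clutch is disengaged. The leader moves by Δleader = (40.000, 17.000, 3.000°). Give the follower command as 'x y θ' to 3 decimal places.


clutch disengaged → follower holds; cmd = (0, 0, 0)

0.000 0.000 0.000


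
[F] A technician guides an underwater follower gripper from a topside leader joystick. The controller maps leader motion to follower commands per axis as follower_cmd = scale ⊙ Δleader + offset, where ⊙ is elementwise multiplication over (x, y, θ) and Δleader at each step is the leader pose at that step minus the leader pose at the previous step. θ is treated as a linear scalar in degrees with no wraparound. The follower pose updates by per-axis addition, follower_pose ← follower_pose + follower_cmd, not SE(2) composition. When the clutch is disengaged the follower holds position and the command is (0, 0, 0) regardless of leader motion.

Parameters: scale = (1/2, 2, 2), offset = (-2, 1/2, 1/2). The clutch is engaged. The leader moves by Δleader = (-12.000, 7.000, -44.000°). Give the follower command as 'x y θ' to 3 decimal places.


-8.000 14.500 -87.500

axis x: 1/2·-12.000 + -2 = -8.000
axis y: 2·7.000 + 1/2 = 14.500
axis θ: 2·-44.000 + 1/2 = -87.500


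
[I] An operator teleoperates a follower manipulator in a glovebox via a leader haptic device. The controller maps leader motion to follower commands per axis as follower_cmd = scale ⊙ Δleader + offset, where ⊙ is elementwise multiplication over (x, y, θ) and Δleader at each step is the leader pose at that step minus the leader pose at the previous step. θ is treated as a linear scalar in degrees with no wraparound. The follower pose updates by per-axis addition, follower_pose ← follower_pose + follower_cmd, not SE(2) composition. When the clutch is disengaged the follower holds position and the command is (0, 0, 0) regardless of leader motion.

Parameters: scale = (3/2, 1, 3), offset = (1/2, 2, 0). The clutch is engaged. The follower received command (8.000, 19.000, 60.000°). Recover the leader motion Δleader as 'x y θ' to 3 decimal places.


5.000 17.000 20.000

axis x: (8.000 − 1/2) / (3/2) = 5.000
axis y: (19.000 − 2) / (1) = 17.000
axis θ: (60.000 − 0) / (3) = 20.000


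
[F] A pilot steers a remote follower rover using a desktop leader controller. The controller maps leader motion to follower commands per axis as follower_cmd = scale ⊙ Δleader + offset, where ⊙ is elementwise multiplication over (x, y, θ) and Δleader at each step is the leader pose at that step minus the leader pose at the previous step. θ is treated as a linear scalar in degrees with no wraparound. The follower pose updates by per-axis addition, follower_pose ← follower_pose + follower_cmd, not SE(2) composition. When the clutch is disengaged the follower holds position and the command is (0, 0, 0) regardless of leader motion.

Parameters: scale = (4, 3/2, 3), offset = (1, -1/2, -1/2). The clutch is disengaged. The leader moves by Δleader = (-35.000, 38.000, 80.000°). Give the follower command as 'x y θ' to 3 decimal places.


0.000 0.000 0.000

clutch disengaged → follower holds; cmd = (0, 0, 0)


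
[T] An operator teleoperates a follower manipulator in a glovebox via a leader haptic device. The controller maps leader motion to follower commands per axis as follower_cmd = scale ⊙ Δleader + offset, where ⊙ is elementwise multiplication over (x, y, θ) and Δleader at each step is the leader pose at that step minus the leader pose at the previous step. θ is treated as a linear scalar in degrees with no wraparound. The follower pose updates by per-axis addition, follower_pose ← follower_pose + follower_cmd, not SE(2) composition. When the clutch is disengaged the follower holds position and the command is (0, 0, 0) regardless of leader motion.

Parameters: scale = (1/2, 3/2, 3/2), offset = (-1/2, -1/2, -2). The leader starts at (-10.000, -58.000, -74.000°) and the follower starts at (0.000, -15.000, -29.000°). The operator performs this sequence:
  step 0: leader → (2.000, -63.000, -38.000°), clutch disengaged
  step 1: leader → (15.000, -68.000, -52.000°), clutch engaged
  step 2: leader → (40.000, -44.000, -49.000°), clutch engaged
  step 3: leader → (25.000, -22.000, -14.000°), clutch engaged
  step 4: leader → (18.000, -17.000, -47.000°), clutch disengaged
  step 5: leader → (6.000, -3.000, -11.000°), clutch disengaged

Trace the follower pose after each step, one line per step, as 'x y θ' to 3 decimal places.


0.000 -15.000 -29.000
6.000 -23.000 -52.000
18.000 12.500 -49.500
10.000 45.000 1.000
10.000 45.000 1.000
10.000 45.000 1.000

step 0: Δleader=(12.000, -5.000, 36.000°), disengaged; cmd=(0,0,0) → follower holds at (0.000, -15.000, -29.000°)
step 1: Δleader=(13.000, -5.000, -14.000°), engaged; cmd=(6.000, -8.000, -23.000°) → follower=(6.000, -23.000, -52.000°)
step 2: Δleader=(25.000, 24.000, 3.000°), engaged; cmd=(12.000, 35.500, 2.500°) → follower=(18.000, 12.500, -49.500°)
step 3: Δleader=(-15.000, 22.000, 35.000°), engaged; cmd=(-8.000, 32.500, 50.500°) → follower=(10.000, 45.000, 1.000°)
step 4: Δleader=(-7.000, 5.000, -33.000°), disengaged; cmd=(0,0,0) → follower holds at (10.000, 45.000, 1.000°)
step 5: Δleader=(-12.000, 14.000, 36.000°), disengaged; cmd=(0,0,0) → follower holds at (10.000, 45.000, 1.000°)


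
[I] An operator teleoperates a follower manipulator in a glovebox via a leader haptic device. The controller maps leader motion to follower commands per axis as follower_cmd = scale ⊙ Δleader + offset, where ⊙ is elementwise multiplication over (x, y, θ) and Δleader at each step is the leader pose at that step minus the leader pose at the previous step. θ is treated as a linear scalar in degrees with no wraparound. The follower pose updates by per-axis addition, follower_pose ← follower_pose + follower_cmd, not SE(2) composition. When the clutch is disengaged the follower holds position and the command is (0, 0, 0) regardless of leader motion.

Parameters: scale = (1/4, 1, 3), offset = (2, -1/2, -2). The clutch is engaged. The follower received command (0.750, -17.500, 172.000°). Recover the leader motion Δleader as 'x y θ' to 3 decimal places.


axis x: (0.750 − 2) / (1/4) = -5.000
axis y: (-17.500 − -1/2) / (1) = -17.000
axis θ: (172.000 − -2) / (3) = 58.000

-5.000 -17.000 58.000


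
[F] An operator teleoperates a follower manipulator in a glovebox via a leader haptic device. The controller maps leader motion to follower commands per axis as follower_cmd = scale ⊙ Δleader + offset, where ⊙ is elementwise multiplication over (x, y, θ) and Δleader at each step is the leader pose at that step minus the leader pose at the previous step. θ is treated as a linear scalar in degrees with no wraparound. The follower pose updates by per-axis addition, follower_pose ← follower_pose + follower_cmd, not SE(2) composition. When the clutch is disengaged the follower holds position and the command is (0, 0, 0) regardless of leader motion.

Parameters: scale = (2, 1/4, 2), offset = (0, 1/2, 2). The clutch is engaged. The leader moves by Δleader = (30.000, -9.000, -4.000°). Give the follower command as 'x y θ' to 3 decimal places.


60.000 -1.750 -6.000

axis x: 2·30.000 + 0 = 60.000
axis y: 1/4·-9.000 + 1/2 = -1.750
axis θ: 2·-4.000 + 2 = -6.000


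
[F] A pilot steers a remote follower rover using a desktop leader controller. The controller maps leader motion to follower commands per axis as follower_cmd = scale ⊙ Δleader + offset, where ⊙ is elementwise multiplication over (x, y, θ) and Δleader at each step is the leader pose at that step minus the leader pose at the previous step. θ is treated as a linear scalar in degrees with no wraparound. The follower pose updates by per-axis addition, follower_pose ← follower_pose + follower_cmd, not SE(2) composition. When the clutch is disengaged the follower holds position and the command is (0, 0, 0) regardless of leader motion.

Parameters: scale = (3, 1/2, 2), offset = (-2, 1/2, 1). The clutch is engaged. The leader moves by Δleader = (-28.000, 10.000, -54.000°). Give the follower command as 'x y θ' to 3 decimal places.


axis x: 3·-28.000 + -2 = -86.000
axis y: 1/2·10.000 + 1/2 = 5.500
axis θ: 2·-54.000 + 1 = -107.000

-86.000 5.500 -107.000


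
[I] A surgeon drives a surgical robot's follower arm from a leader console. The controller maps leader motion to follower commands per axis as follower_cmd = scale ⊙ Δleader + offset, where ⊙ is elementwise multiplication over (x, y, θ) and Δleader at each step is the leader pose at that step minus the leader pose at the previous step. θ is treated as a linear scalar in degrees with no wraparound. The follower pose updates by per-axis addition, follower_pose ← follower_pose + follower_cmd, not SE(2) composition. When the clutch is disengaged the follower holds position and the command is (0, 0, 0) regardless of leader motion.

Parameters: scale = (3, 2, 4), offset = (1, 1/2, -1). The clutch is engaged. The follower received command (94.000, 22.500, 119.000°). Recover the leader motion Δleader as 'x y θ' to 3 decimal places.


axis x: (94.000 − 1) / (3) = 31.000
axis y: (22.500 − 1/2) / (2) = 11.000
axis θ: (119.000 − -1) / (4) = 30.000

31.000 11.000 30.000


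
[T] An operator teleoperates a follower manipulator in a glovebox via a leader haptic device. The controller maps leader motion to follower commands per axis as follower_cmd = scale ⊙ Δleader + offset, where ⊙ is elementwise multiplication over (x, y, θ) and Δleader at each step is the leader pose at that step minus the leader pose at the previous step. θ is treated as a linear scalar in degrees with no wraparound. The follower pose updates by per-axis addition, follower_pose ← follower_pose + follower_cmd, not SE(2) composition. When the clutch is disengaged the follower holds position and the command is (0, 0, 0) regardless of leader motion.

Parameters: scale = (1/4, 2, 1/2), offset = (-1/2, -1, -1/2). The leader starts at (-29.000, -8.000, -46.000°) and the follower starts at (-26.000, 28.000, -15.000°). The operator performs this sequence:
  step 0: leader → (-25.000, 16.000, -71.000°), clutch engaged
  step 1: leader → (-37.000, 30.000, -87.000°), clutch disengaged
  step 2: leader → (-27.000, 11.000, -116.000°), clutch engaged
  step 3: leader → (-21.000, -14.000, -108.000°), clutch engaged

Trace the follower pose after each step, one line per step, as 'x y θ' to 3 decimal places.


step 0: Δleader=(4.000, 24.000, -25.000°), engaged; cmd=(0.500, 47.000, -13.000°) → follower=(-25.500, 75.000, -28.000°)
step 1: Δleader=(-12.000, 14.000, -16.000°), disengaged; cmd=(0,0,0) → follower holds at (-25.500, 75.000, -28.000°)
step 2: Δleader=(10.000, -19.000, -29.000°), engaged; cmd=(2.000, -39.000, -15.000°) → follower=(-23.500, 36.000, -43.000°)
step 3: Δleader=(6.000, -25.000, 8.000°), engaged; cmd=(1.000, -51.000, 3.500°) → follower=(-22.500, -15.000, -39.500°)

-25.500 75.000 -28.000
-25.500 75.000 -28.000
-23.500 36.000 -43.000
-22.500 -15.000 -39.500


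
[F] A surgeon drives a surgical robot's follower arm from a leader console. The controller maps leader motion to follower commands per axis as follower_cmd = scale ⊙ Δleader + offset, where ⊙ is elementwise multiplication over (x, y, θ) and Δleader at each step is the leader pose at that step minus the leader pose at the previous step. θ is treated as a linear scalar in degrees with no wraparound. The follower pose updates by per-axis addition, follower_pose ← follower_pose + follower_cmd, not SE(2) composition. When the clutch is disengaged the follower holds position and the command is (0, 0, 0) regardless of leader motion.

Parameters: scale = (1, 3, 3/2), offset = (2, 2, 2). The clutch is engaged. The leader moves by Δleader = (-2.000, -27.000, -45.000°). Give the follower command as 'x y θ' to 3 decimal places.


axis x: 1·-2.000 + 2 = 0.000
axis y: 3·-27.000 + 2 = -79.000
axis θ: 3/2·-45.000 + 2 = -65.500

0.000 -79.000 -65.500


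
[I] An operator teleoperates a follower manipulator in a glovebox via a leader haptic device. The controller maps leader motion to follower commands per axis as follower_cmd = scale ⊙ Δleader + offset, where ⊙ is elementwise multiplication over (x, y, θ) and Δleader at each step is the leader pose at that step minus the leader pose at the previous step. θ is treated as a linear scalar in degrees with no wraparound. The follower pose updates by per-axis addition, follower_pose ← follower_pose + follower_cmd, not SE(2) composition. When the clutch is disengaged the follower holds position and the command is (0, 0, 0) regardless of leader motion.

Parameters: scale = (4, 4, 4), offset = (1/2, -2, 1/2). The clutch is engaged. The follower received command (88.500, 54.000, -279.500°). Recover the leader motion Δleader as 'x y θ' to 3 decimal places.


axis x: (88.500 − 1/2) / (4) = 22.000
axis y: (54.000 − -2) / (4) = 14.000
axis θ: (-279.500 − 1/2) / (4) = -70.000

22.000 14.000 -70.000


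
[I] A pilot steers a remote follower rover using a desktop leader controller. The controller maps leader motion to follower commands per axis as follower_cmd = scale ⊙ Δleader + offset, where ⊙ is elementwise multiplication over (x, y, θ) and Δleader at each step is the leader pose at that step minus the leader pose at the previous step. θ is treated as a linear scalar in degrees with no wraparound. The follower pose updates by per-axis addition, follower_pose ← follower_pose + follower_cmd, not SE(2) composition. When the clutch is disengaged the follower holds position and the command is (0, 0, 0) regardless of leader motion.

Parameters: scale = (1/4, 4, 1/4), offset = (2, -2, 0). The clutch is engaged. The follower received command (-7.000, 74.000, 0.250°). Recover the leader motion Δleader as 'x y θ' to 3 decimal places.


-36.000 19.000 1.000

axis x: (-7.000 − 2) / (1/4) = -36.000
axis y: (74.000 − -2) / (4) = 19.000
axis θ: (0.250 − 0) / (1/4) = 1.000


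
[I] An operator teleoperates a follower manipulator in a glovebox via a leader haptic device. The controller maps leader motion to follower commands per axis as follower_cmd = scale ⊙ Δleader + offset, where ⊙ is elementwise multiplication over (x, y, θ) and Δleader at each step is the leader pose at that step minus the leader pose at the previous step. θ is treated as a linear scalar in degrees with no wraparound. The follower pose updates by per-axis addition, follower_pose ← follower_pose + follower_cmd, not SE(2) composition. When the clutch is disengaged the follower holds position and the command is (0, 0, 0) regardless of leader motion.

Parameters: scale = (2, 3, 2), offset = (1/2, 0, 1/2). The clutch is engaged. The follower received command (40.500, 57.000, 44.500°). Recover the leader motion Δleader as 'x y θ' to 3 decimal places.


axis x: (40.500 − 1/2) / (2) = 20.000
axis y: (57.000 − 0) / (3) = 19.000
axis θ: (44.500 − 1/2) / (2) = 22.000

20.000 19.000 22.000


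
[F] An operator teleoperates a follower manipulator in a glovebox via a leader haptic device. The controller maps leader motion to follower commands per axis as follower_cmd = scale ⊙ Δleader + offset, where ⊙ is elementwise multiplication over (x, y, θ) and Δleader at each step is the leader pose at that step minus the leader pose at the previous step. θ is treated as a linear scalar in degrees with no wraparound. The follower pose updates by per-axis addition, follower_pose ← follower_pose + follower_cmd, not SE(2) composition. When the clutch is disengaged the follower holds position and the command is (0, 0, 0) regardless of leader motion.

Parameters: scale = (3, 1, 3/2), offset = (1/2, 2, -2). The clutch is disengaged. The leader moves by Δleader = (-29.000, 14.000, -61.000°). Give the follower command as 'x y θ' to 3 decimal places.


0.000 0.000 0.000

clutch disengaged → follower holds; cmd = (0, 0, 0)


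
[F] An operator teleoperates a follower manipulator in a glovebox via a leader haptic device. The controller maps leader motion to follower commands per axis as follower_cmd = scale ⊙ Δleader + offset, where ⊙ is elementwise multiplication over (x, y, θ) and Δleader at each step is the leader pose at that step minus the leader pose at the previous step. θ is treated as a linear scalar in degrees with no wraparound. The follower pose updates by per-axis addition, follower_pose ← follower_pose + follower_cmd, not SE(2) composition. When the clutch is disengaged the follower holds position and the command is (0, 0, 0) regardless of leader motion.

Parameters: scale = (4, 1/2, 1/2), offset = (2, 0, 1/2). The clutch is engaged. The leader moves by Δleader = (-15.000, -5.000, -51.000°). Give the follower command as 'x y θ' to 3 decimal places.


axis x: 4·-15.000 + 2 = -58.000
axis y: 1/2·-5.000 + 0 = -2.500
axis θ: 1/2·-51.000 + 1/2 = -25.000

-58.000 -2.500 -25.000


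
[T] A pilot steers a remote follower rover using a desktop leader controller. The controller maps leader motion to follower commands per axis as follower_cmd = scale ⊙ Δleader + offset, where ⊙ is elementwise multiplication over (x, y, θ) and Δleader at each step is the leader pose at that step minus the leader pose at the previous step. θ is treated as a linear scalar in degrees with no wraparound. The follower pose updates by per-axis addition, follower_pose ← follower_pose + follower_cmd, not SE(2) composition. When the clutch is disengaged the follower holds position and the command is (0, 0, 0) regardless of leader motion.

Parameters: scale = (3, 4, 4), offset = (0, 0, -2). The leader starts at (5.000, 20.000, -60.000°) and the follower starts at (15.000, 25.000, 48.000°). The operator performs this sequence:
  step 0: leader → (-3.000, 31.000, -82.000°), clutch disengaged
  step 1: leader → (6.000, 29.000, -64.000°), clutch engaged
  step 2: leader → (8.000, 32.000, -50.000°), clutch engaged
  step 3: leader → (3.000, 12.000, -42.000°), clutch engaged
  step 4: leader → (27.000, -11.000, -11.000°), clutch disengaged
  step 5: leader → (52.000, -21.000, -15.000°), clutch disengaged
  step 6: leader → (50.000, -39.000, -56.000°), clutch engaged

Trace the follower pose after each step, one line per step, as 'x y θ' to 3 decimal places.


15.000 25.000 48.000
42.000 17.000 118.000
48.000 29.000 172.000
33.000 -51.000 202.000
33.000 -51.000 202.000
33.000 -51.000 202.000
27.000 -123.000 36.000

step 0: Δleader=(-8.000, 11.000, -22.000°), disengaged; cmd=(0,0,0) → follower holds at (15.000, 25.000, 48.000°)
step 1: Δleader=(9.000, -2.000, 18.000°), engaged; cmd=(27.000, -8.000, 70.000°) → follower=(42.000, 17.000, 118.000°)
step 2: Δleader=(2.000, 3.000, 14.000°), engaged; cmd=(6.000, 12.000, 54.000°) → follower=(48.000, 29.000, 172.000°)
step 3: Δleader=(-5.000, -20.000, 8.000°), engaged; cmd=(-15.000, -80.000, 30.000°) → follower=(33.000, -51.000, 202.000°)
step 4: Δleader=(24.000, -23.000, 31.000°), disengaged; cmd=(0,0,0) → follower holds at (33.000, -51.000, 202.000°)
step 5: Δleader=(25.000, -10.000, -4.000°), disengaged; cmd=(0,0,0) → follower holds at (33.000, -51.000, 202.000°)
step 6: Δleader=(-2.000, -18.000, -41.000°), engaged; cmd=(-6.000, -72.000, -166.000°) → follower=(27.000, -123.000, 36.000°)


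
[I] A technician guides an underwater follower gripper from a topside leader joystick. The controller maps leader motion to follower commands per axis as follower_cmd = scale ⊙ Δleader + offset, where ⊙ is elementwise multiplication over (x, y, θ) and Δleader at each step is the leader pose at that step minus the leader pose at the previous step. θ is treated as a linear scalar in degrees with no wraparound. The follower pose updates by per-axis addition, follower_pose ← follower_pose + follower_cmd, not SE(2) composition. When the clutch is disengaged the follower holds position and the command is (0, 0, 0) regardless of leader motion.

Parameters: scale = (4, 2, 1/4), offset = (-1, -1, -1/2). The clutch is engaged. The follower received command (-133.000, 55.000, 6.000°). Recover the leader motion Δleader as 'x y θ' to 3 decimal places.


-33.000 28.000 26.000

axis x: (-133.000 − -1) / (4) = -33.000
axis y: (55.000 − -1) / (2) = 28.000
axis θ: (6.000 − -1/2) / (1/4) = 26.000


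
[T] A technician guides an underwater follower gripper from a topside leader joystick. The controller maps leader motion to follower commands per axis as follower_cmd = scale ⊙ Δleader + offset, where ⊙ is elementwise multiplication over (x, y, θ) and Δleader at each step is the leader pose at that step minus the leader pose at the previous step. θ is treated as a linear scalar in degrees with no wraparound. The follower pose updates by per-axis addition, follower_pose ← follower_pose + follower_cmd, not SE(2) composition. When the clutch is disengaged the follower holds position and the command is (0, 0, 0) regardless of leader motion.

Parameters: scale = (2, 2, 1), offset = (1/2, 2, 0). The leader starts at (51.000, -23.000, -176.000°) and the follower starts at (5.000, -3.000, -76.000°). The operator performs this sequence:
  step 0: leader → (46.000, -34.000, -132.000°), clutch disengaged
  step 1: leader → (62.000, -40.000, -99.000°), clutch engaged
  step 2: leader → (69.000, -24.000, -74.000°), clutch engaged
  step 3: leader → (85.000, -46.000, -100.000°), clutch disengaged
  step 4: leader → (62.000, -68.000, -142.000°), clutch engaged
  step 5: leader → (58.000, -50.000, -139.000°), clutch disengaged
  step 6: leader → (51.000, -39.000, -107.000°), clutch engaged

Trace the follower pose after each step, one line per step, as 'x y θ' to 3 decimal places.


step 0: Δleader=(-5.000, -11.000, 44.000°), disengaged; cmd=(0,0,0) → follower holds at (5.000, -3.000, -76.000°)
step 1: Δleader=(16.000, -6.000, 33.000°), engaged; cmd=(32.500, -10.000, 33.000°) → follower=(37.500, -13.000, -43.000°)
step 2: Δleader=(7.000, 16.000, 25.000°), engaged; cmd=(14.500, 34.000, 25.000°) → follower=(52.000, 21.000, -18.000°)
step 3: Δleader=(16.000, -22.000, -26.000°), disengaged; cmd=(0,0,0) → follower holds at (52.000, 21.000, -18.000°)
step 4: Δleader=(-23.000, -22.000, -42.000°), engaged; cmd=(-45.500, -42.000, -42.000°) → follower=(6.500, -21.000, -60.000°)
step 5: Δleader=(-4.000, 18.000, 3.000°), disengaged; cmd=(0,0,0) → follower holds at (6.500, -21.000, -60.000°)
step 6: Δleader=(-7.000, 11.000, 32.000°), engaged; cmd=(-13.500, 24.000, 32.000°) → follower=(-7.000, 3.000, -28.000°)

5.000 -3.000 -76.000
37.500 -13.000 -43.000
52.000 21.000 -18.000
52.000 21.000 -18.000
6.500 -21.000 -60.000
6.500 -21.000 -60.000
-7.000 3.000 -28.000


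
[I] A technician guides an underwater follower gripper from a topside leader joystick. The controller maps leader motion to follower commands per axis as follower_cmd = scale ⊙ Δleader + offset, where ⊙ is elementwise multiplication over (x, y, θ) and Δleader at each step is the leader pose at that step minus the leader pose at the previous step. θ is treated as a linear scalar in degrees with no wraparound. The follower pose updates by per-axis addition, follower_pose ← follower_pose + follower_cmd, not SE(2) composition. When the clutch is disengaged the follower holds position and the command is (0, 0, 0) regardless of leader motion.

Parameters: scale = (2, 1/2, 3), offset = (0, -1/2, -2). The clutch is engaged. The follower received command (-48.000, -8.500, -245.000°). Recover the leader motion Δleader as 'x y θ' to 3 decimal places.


-24.000 -16.000 -81.000

axis x: (-48.000 − 0) / (2) = -24.000
axis y: (-8.500 − -1/2) / (1/2) = -16.000
axis θ: (-245.000 − -2) / (3) = -81.000


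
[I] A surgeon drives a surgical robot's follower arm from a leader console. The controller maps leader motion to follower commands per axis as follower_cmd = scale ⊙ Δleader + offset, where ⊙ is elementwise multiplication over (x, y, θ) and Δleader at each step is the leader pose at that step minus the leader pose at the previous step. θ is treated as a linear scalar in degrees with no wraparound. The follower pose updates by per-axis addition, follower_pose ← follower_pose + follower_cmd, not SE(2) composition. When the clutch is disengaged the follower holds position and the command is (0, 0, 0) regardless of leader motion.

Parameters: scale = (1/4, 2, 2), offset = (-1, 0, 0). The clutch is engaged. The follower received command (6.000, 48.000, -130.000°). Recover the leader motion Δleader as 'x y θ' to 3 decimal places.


28.000 24.000 -65.000

axis x: (6.000 − -1) / (1/4) = 28.000
axis y: (48.000 − 0) / (2) = 24.000
axis θ: (-130.000 − 0) / (2) = -65.000


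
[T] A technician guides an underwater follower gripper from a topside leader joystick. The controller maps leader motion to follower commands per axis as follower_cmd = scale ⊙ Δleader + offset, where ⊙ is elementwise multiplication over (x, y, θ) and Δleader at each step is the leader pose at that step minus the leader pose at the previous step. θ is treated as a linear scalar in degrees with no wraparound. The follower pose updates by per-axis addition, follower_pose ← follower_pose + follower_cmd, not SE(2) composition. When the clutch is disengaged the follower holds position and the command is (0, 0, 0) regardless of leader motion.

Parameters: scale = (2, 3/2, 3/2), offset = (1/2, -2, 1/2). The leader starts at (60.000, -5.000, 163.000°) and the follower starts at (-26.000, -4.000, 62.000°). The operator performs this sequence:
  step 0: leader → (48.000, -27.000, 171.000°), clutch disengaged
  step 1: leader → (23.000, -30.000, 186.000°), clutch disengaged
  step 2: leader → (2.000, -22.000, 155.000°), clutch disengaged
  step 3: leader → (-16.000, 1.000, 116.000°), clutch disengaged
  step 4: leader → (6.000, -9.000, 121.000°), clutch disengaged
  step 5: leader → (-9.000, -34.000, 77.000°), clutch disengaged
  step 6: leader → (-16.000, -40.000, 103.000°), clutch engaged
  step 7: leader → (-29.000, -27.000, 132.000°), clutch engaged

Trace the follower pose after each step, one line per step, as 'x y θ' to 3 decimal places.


-26.000 -4.000 62.000
-26.000 -4.000 62.000
-26.000 -4.000 62.000
-26.000 -4.000 62.000
-26.000 -4.000 62.000
-26.000 -4.000 62.000
-39.500 -15.000 101.500
-65.000 2.500 145.500

step 0: Δleader=(-12.000, -22.000, 8.000°), disengaged; cmd=(0,0,0) → follower holds at (-26.000, -4.000, 62.000°)
step 1: Δleader=(-25.000, -3.000, 15.000°), disengaged; cmd=(0,0,0) → follower holds at (-26.000, -4.000, 62.000°)
step 2: Δleader=(-21.000, 8.000, -31.000°), disengaged; cmd=(0,0,0) → follower holds at (-26.000, -4.000, 62.000°)
step 3: Δleader=(-18.000, 23.000, -39.000°), disengaged; cmd=(0,0,0) → follower holds at (-26.000, -4.000, 62.000°)
step 4: Δleader=(22.000, -10.000, 5.000°), disengaged; cmd=(0,0,0) → follower holds at (-26.000, -4.000, 62.000°)
step 5: Δleader=(-15.000, -25.000, -44.000°), disengaged; cmd=(0,0,0) → follower holds at (-26.000, -4.000, 62.000°)
step 6: Δleader=(-7.000, -6.000, 26.000°), engaged; cmd=(-13.500, -11.000, 39.500°) → follower=(-39.500, -15.000, 101.500°)
step 7: Δleader=(-13.000, 13.000, 29.000°), engaged; cmd=(-25.500, 17.500, 44.000°) → follower=(-65.000, 2.500, 145.500°)


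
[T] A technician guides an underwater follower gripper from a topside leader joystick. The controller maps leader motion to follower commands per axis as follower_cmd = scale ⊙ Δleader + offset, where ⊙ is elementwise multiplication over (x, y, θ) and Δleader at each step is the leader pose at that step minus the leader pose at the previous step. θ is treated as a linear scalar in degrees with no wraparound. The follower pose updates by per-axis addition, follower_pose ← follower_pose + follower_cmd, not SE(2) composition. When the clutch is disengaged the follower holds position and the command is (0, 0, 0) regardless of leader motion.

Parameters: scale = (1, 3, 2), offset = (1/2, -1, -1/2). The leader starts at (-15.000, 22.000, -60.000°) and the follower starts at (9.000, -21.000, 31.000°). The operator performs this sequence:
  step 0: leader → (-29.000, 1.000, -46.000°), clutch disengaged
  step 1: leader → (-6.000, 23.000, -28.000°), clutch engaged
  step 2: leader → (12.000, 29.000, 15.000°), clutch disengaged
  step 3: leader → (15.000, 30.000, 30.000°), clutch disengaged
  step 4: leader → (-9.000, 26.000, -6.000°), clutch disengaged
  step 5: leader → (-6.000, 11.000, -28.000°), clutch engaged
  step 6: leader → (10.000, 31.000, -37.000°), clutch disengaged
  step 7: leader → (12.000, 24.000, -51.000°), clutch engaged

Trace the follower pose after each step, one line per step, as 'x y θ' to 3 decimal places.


step 0: Δleader=(-14.000, -21.000, 14.000°), disengaged; cmd=(0,0,0) → follower holds at (9.000, -21.000, 31.000°)
step 1: Δleader=(23.000, 22.000, 18.000°), engaged; cmd=(23.500, 65.000, 35.500°) → follower=(32.500, 44.000, 66.500°)
step 2: Δleader=(18.000, 6.000, 43.000°), disengaged; cmd=(0,0,0) → follower holds at (32.500, 44.000, 66.500°)
step 3: Δleader=(3.000, 1.000, 15.000°), disengaged; cmd=(0,0,0) → follower holds at (32.500, 44.000, 66.500°)
step 4: Δleader=(-24.000, -4.000, -36.000°), disengaged; cmd=(0,0,0) → follower holds at (32.500, 44.000, 66.500°)
step 5: Δleader=(3.000, -15.000, -22.000°), engaged; cmd=(3.500, -46.000, -44.500°) → follower=(36.000, -2.000, 22.000°)
step 6: Δleader=(16.000, 20.000, -9.000°), disengaged; cmd=(0,0,0) → follower holds at (36.000, -2.000, 22.000°)
step 7: Δleader=(2.000, -7.000, -14.000°), engaged; cmd=(2.500, -22.000, -28.500°) → follower=(38.500, -24.000, -6.500°)

9.000 -21.000 31.000
32.500 44.000 66.500
32.500 44.000 66.500
32.500 44.000 66.500
32.500 44.000 66.500
36.000 -2.000 22.000
36.000 -2.000 22.000
38.500 -24.000 -6.500


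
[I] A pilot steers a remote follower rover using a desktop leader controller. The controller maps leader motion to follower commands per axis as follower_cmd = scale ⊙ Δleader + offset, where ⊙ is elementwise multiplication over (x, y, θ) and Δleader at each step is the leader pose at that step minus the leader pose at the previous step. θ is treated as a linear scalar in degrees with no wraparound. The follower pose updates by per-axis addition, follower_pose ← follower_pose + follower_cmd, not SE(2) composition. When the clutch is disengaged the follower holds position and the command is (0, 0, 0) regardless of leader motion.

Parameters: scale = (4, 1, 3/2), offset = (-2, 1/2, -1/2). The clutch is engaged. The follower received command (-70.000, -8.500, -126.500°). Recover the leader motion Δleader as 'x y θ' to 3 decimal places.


-17.000 -9.000 -84.000

axis x: (-70.000 − -2) / (4) = -17.000
axis y: (-8.500 − 1/2) / (1) = -9.000
axis θ: (-126.500 − -1/2) / (3/2) = -84.000


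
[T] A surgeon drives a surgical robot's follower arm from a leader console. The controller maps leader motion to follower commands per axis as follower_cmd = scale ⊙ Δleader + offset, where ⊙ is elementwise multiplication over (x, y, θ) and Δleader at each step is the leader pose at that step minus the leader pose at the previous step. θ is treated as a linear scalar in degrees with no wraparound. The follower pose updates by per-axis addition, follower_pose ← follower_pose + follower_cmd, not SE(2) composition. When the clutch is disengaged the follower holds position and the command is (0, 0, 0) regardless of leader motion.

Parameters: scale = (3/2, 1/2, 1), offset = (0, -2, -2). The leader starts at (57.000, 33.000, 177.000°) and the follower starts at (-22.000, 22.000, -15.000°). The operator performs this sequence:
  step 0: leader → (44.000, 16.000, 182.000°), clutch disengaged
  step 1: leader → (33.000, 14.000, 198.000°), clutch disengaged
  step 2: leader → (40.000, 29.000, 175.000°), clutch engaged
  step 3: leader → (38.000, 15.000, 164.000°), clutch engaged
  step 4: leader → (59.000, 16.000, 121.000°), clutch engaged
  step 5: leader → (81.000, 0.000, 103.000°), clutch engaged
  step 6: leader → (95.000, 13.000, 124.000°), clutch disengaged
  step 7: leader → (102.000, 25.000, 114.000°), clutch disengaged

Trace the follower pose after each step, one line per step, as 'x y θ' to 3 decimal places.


-22.000 22.000 -15.000
-22.000 22.000 -15.000
-11.500 27.500 -40.000
-14.500 18.500 -53.000
17.000 17.000 -98.000
50.000 7.000 -118.000
50.000 7.000 -118.000
50.000 7.000 -118.000

step 0: Δleader=(-13.000, -17.000, 5.000°), disengaged; cmd=(0,0,0) → follower holds at (-22.000, 22.000, -15.000°)
step 1: Δleader=(-11.000, -2.000, 16.000°), disengaged; cmd=(0,0,0) → follower holds at (-22.000, 22.000, -15.000°)
step 2: Δleader=(7.000, 15.000, -23.000°), engaged; cmd=(10.500, 5.500, -25.000°) → follower=(-11.500, 27.500, -40.000°)
step 3: Δleader=(-2.000, -14.000, -11.000°), engaged; cmd=(-3.000, -9.000, -13.000°) → follower=(-14.500, 18.500, -53.000°)
step 4: Δleader=(21.000, 1.000, -43.000°), engaged; cmd=(31.500, -1.500, -45.000°) → follower=(17.000, 17.000, -98.000°)
step 5: Δleader=(22.000, -16.000, -18.000°), engaged; cmd=(33.000, -10.000, -20.000°) → follower=(50.000, 7.000, -118.000°)
step 6: Δleader=(14.000, 13.000, 21.000°), disengaged; cmd=(0,0,0) → follower holds at (50.000, 7.000, -118.000°)
step 7: Δleader=(7.000, 12.000, -10.000°), disengaged; cmd=(0,0,0) → follower holds at (50.000, 7.000, -118.000°)
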